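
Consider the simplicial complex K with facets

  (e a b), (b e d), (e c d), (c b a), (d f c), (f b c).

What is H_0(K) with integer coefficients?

We work with the vertex ordering a < b < c < d < e < f. The simplices of K, each written with vertices in increasing order, are:

  0-simplices (6): a, b, c, d, e, f
  1-simplices (12): ab, ac, ae, bc, bd, be, bf, cd, ce, cf, de, df
  2-simplices (6): abc, abe, bcf, bde, cde, cdf

giving chain groups C_0 ≅ Z^6, C_1 ≅ Z^12, C_2 ≅ Z^6.

∂_1: C_1 → C_0 maps an edge to its endpoints' difference, ∂[p,q] = q − p.
The resulting 6×12 matrix has rank 5, and its Smith normal form has invariant factors (1,1,1,1,1).

Boundary ∂_2: C_2 → C_1 maps a triangle to the signed sum of its edges. For instance
  ∂cdf = df − cf + cd,
  ∂abe = be − ae + ab.
The resulting 12×6 matrix has rank 6, and its Smith normal form has invariant factors (1,1,1,1,1,1).

Computing H_k = (kernel of ∂_k) / (image of ∂_{k+1}):

  H_0: rank C_0 − rank ∂_1 = 6 − 5 = 1, and the invariant factors of ∂_1 are all 1, so H_0 = Z.

(K is a triangulation of the cylinder S^1 x I.)

H_0 = Z.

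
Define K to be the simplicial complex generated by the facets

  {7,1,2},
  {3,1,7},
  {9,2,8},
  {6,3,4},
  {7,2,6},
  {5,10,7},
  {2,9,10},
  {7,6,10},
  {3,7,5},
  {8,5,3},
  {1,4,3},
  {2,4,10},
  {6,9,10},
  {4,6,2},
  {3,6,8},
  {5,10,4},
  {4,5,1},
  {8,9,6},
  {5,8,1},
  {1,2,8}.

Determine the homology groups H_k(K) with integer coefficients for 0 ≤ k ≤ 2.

K has 10 vertices, 30 edges, 20 triangles.
rank ∂_0 = 0, rank ∂_1 = 9 ⇒ b_0 = 10 − 0 − 9 = 1; all invariant factors of ∂_1 are 1 so no torsion. So H_0 ≅ Z.
rank ∂_1 = 9, rank ∂_2 = 20 ⇒ b_1 = 30 − 9 − 20 = 1; ∂_2 has invariant factor(s) [2] giving torsion. So H_1 ≅ Z ⊕ Z_2.
rank ∂_2 = 20, rank ∂_3 = 0 ⇒ b_2 = 20 − 20 − 0 = 0. So H_2 ≅ 0.

H_0 ≅ Z,  H_1 ≅ Z ⊕ Z_2,  H_2 = 0.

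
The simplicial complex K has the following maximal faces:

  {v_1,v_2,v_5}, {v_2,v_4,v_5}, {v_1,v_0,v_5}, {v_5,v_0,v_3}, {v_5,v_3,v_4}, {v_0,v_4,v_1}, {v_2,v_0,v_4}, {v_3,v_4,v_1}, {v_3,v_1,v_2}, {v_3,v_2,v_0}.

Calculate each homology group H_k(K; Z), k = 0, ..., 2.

H_0 ≅ Z,  H_1 ≅ Z/2,  H_2 = 0.

We work with the vertex ordering v_0 < v_1 < v_2 < v_3 < v_4 < v_5. The simplices of K, each written with vertices in increasing order, are:

  0-simplices (6): [v_0], [v_1], [v_2], [v_3], [v_4], [v_5]
  1-simplices (15): (15 of them)
  2-simplices (10): [v_0,v_1,v_4], [v_0,v_1,v_5], [v_0,v_2,v_3], [v_0,v_2,v_4], [v_0,v_3,v_5], [v_1,v_2,v_3], [v_1,v_2,v_5], [v_1,v_3,v_4], [v_2,v_4,v_5], [v_3,v_4,v_5]

giving chain groups C_0 ≅ Z^6, C_1 ≅ Z^15, C_2 ≅ Z^10.

∂_1: C_1 → C_0 sends each edge [p,q] (with p < q) to q − p. For instance
  ∂[v_1,v_4] = [v_4] − [v_1].
As a 6×15 matrix over Z this has rank 5, with invariant factors (1,1,1,1,1).

Boundary ∂_2: C_2 → C_1 sends each 2-simplex [p,q,r] to [q,r] − [p,r] + [p,q]. For instance
  ∂[v_2,v_4,v_5] = [v_4,v_5] − [v_2,v_5] + [v_2,v_4],
  ∂[v_0,v_2,v_4] = [v_2,v_4] − [v_0,v_4] + [v_0,v_2].
As a 15×10 matrix over Z this has rank 10, with invariant factors (1,1,1,1,1,1,1,1,1,2).

Reading off H_k = ker ∂_k / im ∂_{k+1}:

  H_0: rank C_0 − rank ∂_1 = 6 − 5 = 1, and the invariant factors of ∂_1 are all 1, so H_0 ≅ Z.
  H_1: rank ker ∂_1 − rank ∂_2 = (15 − 5) − 10 = 0, and ∂_2 has invariant factor 2 > 1, so H_1 ≅ Z/2.
  H_2: rank ker ∂_2 − rank ∂_3 = (10 − 10) − 0 = 0, and there is no ∂_3, so H_2 ≅ 0.

(K is a triangulation of the real projective plane RP^2.)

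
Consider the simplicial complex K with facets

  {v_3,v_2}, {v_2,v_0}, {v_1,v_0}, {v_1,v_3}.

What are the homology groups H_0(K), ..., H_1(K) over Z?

H_0 ≅ Z,  H_1 ≅ Z.

Fix the vertex order v_0 < v_1 < v_2 < v_3 and write every simplex with vertices in increasing order. Then dim K = 1 and the simplices of K are:

  0-simplices (4): [v_0], [v_1], [v_2], [v_3]
  1-simplices (4): [v_0,v_1], [v_0,v_2], [v_1,v_3], [v_2,v_3]

Hence C_0 ≅ Z^4, C_1 ≅ Z^4.

∂_1: C_1 → C_0 maps an edge to its endpoints' difference, ∂[p,q] = q − p. For instance
  ∂[v_0,v_1] = [v_1] − [v_0].
The resulting 4×4 matrix has rank 3, and its Smith normal form has invariant factors (1,1,1).

Reading off H_k = ker ∂_k / im ∂_{k+1}:

  H_0: rank C_0 − rank ∂_1 = 4 − 3 = 1, and the invariant factors of ∂_1 are all 1, so H_0 ≅ Z.
  H_1: rank ker ∂_1 − rank ∂_2 = (4 − 3) − 0 = 1, and there is no ∂_2, so H_1 ≅ Z.

(K is a triangulation of the circle S^1.)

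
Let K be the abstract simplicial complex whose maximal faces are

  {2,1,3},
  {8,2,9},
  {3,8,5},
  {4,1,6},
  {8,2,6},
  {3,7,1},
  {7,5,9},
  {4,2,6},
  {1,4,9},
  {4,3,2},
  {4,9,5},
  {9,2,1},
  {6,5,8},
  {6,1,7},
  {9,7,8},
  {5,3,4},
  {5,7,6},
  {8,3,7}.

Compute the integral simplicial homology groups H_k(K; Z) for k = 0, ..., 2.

H_0 ≅ Z,  H_1 ≅ Z × Z/2,  H_2 = 0.

Take the total order 1 < 2 < 3 < 4 < 5 < 6 < 7 < 8 < 9 on the vertex set. Then K (dimension 2) consists of the simplices:

  0-simplices (9): [1], [2], [3], [4], [5], [6], [7], [8], [9]
  1-simplices (27): (27 of them)
  2-simplices (18): [1,2,3], [1,2,9], [1,3,7], [1,4,6], [1,4,9], [1,6,7], [2,3,4], [2,4,6], [2,6,8], [2,8,9], [3,4,5], [3,5,8], [3,7,8], [4,5,9], [5,6,7], [5,6,8], [5,7,9], [7,8,9]

Hence C_0 ≅ Z^9, C_1 ≅ Z^27, C_2 ≅ Z^18.

The boundary map ∂_1: C_1 → C_0 sends each edge [p,q] (with p < q) to q − p.
The 9×27 boundary matrix has rank 8 and Smith normal form diag(1,1,1,1,1,1,1,1).

Boundary ∂_2: C_2 → C_1 sends each 2-simplex [p,q,r] to [q,r] − [p,r] + [p,q]. For instance
  ∂[1,4,9] = [4,9] − [1,9] + [1,4],
  ∂[1,4,6] = [4,6] − [1,6] + [1,4].
This gives a 27×18 integer matrix of rank 18; reducing to Smith normal form yields diagonal entries (1,1,1,1,1,1,1,1,1,1,1,1,1,1,1,1,1,2).

From H_k ≅ ker(∂_k) / im(∂_{k+1}) we obtain:

  H_0: rank C_0 − rank ∂_1 = 9 − 8 = 1, and the invariant factors of ∂_1 are all 1, so H_0 = Z.
  H_1: rank ker ∂_1 − rank ∂_2 = (27 − 8) − 18 = 1, and ∂_2 has invariant factor 2 > 1, so H_1 = Z × Z/2.
  H_2: rank ker ∂_2 − rank ∂_3 = (18 − 18) − 0 = 0, and there is no ∂_3, so H_2 = 0.

(K is a triangulation of the Klein bottle.)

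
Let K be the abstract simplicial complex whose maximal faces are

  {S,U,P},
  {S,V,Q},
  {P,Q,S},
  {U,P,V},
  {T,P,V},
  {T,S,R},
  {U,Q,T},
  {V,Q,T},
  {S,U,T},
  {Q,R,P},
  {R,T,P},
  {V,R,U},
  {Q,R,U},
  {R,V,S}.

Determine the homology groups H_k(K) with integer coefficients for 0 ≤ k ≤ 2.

Order the vertices as P < Q < R < S < T < U < V. Listing each simplex with vertices in this order, K has dimension 2 with simplices:

  0-simplices (7): P, Q, R, S, T, U, V
  1-simplices (21): PQ, PR, PS, PT, PU, PV, QR, QS, QT, QU, QV, RS, RT, RU, RV, ST, SU, SV, TU, TV, UV
  2-simplices (14): PQR, PQS, PRT, PSU, PTV, PUV, QRU, QSV, QTU, QTV, RST, RSV, RUV, STU

giving chain groups C_0 ≅ Z^7, C_1 ≅ Z^21, C_2 ≅ Z^14.

∂_1: C_1 → C_0 sends each edge [p,q] (with p < q) to q − p.
This gives a 7×21 integer matrix of rank 6; reducing to Smith normal form yields diagonal entries (1,1,1,1,1,1).

∂_2: C_2 → C_1 acts by ∂[p,q,r] = [q,r] − [p,r] + [p,q]. For instance
  ∂QSV = SV − QV + QS,
  ∂PQS = QS − PS + PQ.
The 21×14 boundary matrix has rank 13 and Smith normal form diag(1,1,1,1,1,1,1,1,1,1,1,1,1).

Reading off H_k = ker ∂_k / im ∂_{k+1}:

  H_0: rank C_0 − rank ∂_1 = 7 − 6 = 1, and the invariant factors of ∂_1 are all 1, so H_0 ≅ Z.
  H_1: rank ker ∂_1 − rank ∂_2 = (21 − 6) − 13 = 2, and the invariant factors of ∂_2 are all 1, so H_1 ≅ Z^2.
  H_2: rank ker ∂_2 − rank ∂_3 = (14 − 13) − 0 = 1, and there is no ∂_3, so H_2 ≅ Z.

As a check, the Euler characteristic is 7 − 21 + 14 = 0, which agrees with 1 − 2 + 1 = 0.

H_0 ≅ Z,  H_1 ≅ Z^2,  H_2 ≅ Z.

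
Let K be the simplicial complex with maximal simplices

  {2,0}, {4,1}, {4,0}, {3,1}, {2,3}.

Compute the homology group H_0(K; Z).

H_0 ≅ Z.

Take the total order 0 < 1 < 2 < 3 < 4 on the vertex set. Then K (dimension 1) consists of the simplices:

  0-simplices (5): [0], [1], [2], [3], [4]
  1-simplices (5): [0,2], [0,4], [1,3], [1,4], [2,3]

Hence C_0 ≅ Z^5, C_1 ≅ Z^5.

∂_1: C_1 → C_0 is given by ∂[p,q] = [q] − [p]. For instance
  ∂[1,4] = [4] − [1].
The resulting 5×5 matrix has rank 4, and its Smith normal form has invariant factors (1,1,1,1).

Now H_k = ker ∂_k / im ∂_{k+1}, so:

  H_0: rank C_0 − rank ∂_1 = 5 − 4 = 1, and the invariant factors of ∂_1 are all 1, so H_0 ≅ Z.

(K is a triangulation of the circle S^1.)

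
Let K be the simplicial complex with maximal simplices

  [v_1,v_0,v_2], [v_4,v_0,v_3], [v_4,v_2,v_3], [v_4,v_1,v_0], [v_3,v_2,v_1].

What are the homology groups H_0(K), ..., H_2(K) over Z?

K has 5 vertices, 10 edges, 5 triangles.
rank ∂_0 = 0, rank ∂_1 = 4 ⇒ b_0 = 5 − 0 − 4 = 1; all invariant factors of ∂_1 are 1 so no torsion. So H_0 = Z.
rank ∂_1 = 4, rank ∂_2 = 5 ⇒ b_1 = 10 − 4 − 5 = 1; all invariant factors of ∂_2 are 1 so no torsion. So H_1 = Z.
rank ∂_2 = 5, rank ∂_3 = 0 ⇒ b_2 = 5 − 5 − 0 = 0. So H_2 = 0.

H_0 = Z,  H_1 = Z,  H_2 = 0.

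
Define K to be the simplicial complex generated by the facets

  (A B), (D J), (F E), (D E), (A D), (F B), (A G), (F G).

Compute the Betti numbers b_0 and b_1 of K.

We work with the vertex ordering A < B < D < E < F < G < J. The simplices of K, each written with vertices in increasing order, are:

  0-simplices (7): A, B, D, E, F, G, J
  1-simplices (8): AB, AD, AG, BF, DE, DJ, EF, FG

giving chain groups C_0 ≅ Z^7, C_1 ≅ Z^8.

∂_1: C_1 → C_0 is given by ∂[p,q] = [q] − [p]. For instance
  ∂DJ = J − D.
The 7×8 boundary matrix has rank 6 and Smith normal form diag(1,1,1,1,1,1).

Reading off H_k = ker ∂_k / im ∂_{k+1}:

  H_0: rank C_0 − rank ∂_1 = 7 − 6 = 1, and the invariant factors of ∂_1 are all 1, so H_0 ≅ Z.
  H_1: rank ker ∂_1 − rank ∂_2 = (8 − 6) − 0 = 2, and there is no ∂_2, so H_1 ≅ Z^2.

Hence the Betti numbers are b_0 = 1, b_1 = 2.

b_0 = 1, b_1 = 2.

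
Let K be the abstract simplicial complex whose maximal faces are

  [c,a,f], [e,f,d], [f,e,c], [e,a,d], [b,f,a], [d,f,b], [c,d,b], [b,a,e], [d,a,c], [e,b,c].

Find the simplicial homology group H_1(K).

We work with the vertex ordering a < b < c < d < e < f. The simplices of K, each written with vertices in increasing order, are:

  0-simplices (6): a, b, c, d, e, f
  1-simplices (15): ab, ac, ad, ae, af, bc, bd, be, bf, cd, ce, cf, de, df, ef
  2-simplices (10): abe, abf, acd, acf, ade, bcd, bce, bdf, cef, def

so the chain groups are C_0 ≅ Z^6, C_1 ≅ Z^15, C_2 ≅ Z^10.

∂_1: C_1 → C_0 sends each edge [p,q] (with p < q) to q − p. For instance
  ∂ac = c − a.
The 6×15 boundary matrix has rank 5 and Smith normal form diag(1,1,1,1,1).

Boundary ∂_2: C_2 → C_1 sends each 2-simplex [p,q,r] to [q,r] − [p,r] + [p,q]. For instance
  ∂bce = ce − be + bc,
  ∂acf = cf − af + ac.
This gives a 15×10 integer matrix of rank 10; reducing to Smith normal form yields diagonal entries (1,1,1,1,1,1,1,1,1,2).

Now H_k = ker ∂_k / im ∂_{k+1}, so:

  H_1: rank ker ∂_1 − rank ∂_2 = (15 − 5) − 10 = 0, and ∂_2 has invariant factor 2 > 1, so H_1 ≅ Z/2.

(K is a triangulation of the real projective plane RP^2.)

H_1 ≅ Z/2.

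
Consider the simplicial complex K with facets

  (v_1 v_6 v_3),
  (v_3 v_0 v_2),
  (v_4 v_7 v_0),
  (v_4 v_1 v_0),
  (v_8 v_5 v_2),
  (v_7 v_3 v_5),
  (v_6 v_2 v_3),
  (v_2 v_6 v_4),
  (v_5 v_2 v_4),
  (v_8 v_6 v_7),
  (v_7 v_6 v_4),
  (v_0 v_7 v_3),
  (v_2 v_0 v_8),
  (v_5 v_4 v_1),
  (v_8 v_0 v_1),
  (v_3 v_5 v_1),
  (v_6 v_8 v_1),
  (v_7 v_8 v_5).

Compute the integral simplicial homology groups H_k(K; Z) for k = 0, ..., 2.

H_0 = Z,  H_1 = Z^2,  H_2 = Z.

Order the vertices as v_0 < v_1 < v_2 < v_3 < v_4 < v_5 < v_6 < v_7 < v_8. Listing each simplex with vertices in this order, K has dimension 2 with simplices:

  0-simplices (9): [v_0], [v_1], [v_2], [v_3], [v_4], [v_5], [v_6], [v_7], [v_8]
  1-simplices (27): (27 of them)
  2-simplices (18): (18 of them)

giving chain groups C_0 ≅ Z^9, C_1 ≅ Z^27, C_2 ≅ Z^18.

Boundary ∂_1: C_1 → C_0 maps an edge to its endpoints' difference, ∂[p,q] = q − p. For instance
  ∂[v_0,v_2] = [v_2] − [v_0].
The resulting 9×27 matrix has rank 8, and its Smith normal form has invariant factors (1,1,1,1,1,1,1,1).

∂_2: C_2 → C_1 acts by ∂[p,q,r] = [q,r] − [p,r] + [p,q]. For instance
  ∂[v_0,v_2,v_3] = [v_2,v_3] − [v_0,v_3] + [v_0,v_2],
  ∂[v_0,v_3,v_7] = [v_3,v_7] − [v_0,v_7] + [v_0,v_3].
The 27×18 boundary matrix has rank 17 and Smith normal form diag(1,1,1,1,1,1,1,1,1,1,1,1,1,1,1,1,1).

Now H_k = ker ∂_k / im ∂_{k+1}, so:

  H_0: rank C_0 − rank ∂_1 = 9 − 8 = 1, and the invariant factors of ∂_1 are all 1, so H_0 ≅ Z.
  H_1: rank ker ∂_1 − rank ∂_2 = (27 − 8) − 17 = 2, and the invariant factors of ∂_2 are all 1, so H_1 ≅ Z^2.
  H_2: rank ker ∂_2 − rank ∂_3 = (18 − 17) − 0 = 1, and there is no ∂_3, so H_2 ≅ Z.

As a check, the Euler characteristic is 9 − 27 + 18 = 0, which agrees with 1 − 2 + 1 = 0.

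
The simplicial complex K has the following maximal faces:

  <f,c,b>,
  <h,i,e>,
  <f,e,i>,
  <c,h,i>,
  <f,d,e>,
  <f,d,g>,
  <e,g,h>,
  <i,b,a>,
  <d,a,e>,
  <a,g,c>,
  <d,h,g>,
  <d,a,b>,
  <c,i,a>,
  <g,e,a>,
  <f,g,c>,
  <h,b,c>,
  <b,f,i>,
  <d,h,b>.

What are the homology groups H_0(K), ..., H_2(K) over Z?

K has 9 vertices, 27 edges, 18 triangles.
rank ∂_0 = 0, rank ∂_1 = 8 ⇒ b_0 = 9 − 0 − 8 = 1; all invariant factors of ∂_1 are 1 so no torsion. So H_0 ≅ Z.
rank ∂_1 = 8, rank ∂_2 = 18 ⇒ b_1 = 27 − 8 − 18 = 1; ∂_2 has invariant factor(s) [2] giving torsion. So H_1 ≅ Z ⊕ Z_2.
rank ∂_2 = 18, rank ∂_3 = 0 ⇒ b_2 = 18 − 18 − 0 = 0. So H_2 ≅ 0.

H_0 ≅ Z,  H_1 ≅ Z ⊕ Z_2,  H_2 = 0.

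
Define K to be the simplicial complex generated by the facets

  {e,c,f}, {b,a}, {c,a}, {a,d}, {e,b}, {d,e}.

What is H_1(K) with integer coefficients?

H_1 = Z^2.

We work with the vertex ordering a < b < c < d < e < f. The simplices of K, each written with vertices in increasing order, are:

  0-simplices (6): a, b, c, d, e, f
  1-simplices (8): ab, ac, ad, be, ce, cf, de, ef
  2-simplices (1): cef

Hence C_0 ≅ Z^6, C_1 ≅ Z^8, C_2 ≅ Z^1.

The boundary map ∂_1: C_1 → C_0 is given by ∂[p,q] = [q] − [p]. For instance
  ∂ad = d − a.
This gives a 6×8 integer matrix of rank 5; reducing to Smith normal form yields diagonal entries (1,1,1,1,1).

Boundary ∂_2: C_2 → C_1 maps a triangle to the signed sum of its edges. For instance
  ∂cef = ef − cf + ce.
The 8×1 boundary matrix has rank 1 and Smith normal form diag(1).

Now H_k = ker ∂_k / im ∂_{k+1}, so:

  H_1: rank ker ∂_1 − rank ∂_2 = (8 − 5) − 1 = 2, and the invariant factors of ∂_2 are all 1, so H_1 = Z^2.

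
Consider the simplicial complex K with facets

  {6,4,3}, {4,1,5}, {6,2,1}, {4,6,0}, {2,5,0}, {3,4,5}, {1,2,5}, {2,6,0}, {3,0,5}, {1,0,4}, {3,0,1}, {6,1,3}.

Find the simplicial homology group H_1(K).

H_1 = Z/2Z.

Take the total order 0 < 1 < 2 < 3 < 4 < 5 < 6 on the vertex set. Then K (dimension 2) consists of the simplices:

  0-simplices (7): [0], [1], [2], [3], [4], [5], [6]
  1-simplices (18): [0,1], [0,2], [0,3], [0,4], [0,5], [0,6], [1,2], [1,3], [1,4], [1,5], [1,6], [2,5], [2,6], [3,4], [3,5], [3,6], [4,5], [4,6]
  2-simplices (12): [0,1,3], [0,1,4], [0,2,5], [0,2,6], [0,3,5], [0,4,6], [1,2,5], [1,2,6], [1,3,6], [1,4,5], [3,4,5], [3,4,6]

giving chain groups C_0 ≅ Z^7, C_1 ≅ Z^18, C_2 ≅ Z^12.

Boundary ∂_1: C_1 → C_0 sends each edge [p,q] (with p < q) to q − p. For instance
  ∂[4,6] = [6] − [4].
The resulting 7×18 matrix has rank 6, and its Smith normal form has invariant factors (1,1,1,1,1,1).

∂_2: C_2 → C_1 acts by ∂[p,q,r] = [q,r] − [p,r] + [p,q]. For instance
  ∂[0,2,5] = [2,5] − [0,5] + [0,2],
  ∂[0,3,5] = [3,5] − [0,5] + [0,3].
As a 18×12 matrix over Z this has rank 12, with invariant factors (1,1,1,1,1,1,1,1,1,1,1,2).

Computing H_k = (kernel of ∂_k) / (image of ∂_{k+1}):

  H_1: rank ker ∂_1 − rank ∂_2 = (18 − 6) − 12 = 0, and ∂_2 has invariant factor 2 > 1, so H_1 = Z/2Z.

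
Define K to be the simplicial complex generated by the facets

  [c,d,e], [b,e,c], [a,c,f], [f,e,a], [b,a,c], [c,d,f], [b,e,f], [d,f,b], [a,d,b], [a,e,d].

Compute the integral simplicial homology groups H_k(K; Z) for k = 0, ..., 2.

Order the vertices as a < b < c < d < e < f. Listing each simplex with vertices in this order, K has dimension 2 with simplices:

  0-simplices (6): a, b, c, d, e, f
  1-simplices (15): ab, ac, ad, ae, af, bc, bd, be, bf, cd, ce, cf, de, df, ef
  2-simplices (10): abc, abd, acf, ade, aef, bce, bdf, bef, cde, cdf

giving chain groups C_0 ≅ Z^6, C_1 ≅ Z^15, C_2 ≅ Z^10.

∂_1: C_1 → C_0 maps an edge to its endpoints' difference, ∂[p,q] = q − p.
This gives a 6×15 integer matrix of rank 5; reducing to Smith normal form yields diagonal entries (1,1,1,1,1).

The boundary map ∂_2: C_2 → C_1 acts by ∂[p,q,r] = [q,r] − [p,r] + [p,q]. For instance
  ∂bef = ef − bf + be,
  ∂abd = bd − ad + ab.
This gives a 15×10 integer matrix of rank 10; reducing to Smith normal form yields diagonal entries (1,1,1,1,1,1,1,1,1,2).

From H_k ≅ ker(∂_k) / im(∂_{k+1}) we obtain:

  H_0: rank C_0 − rank ∂_1 = 6 − 5 = 1, and the invariant factors of ∂_1 are all 1, so H_0 ≅ Z.
  H_1: rank ker ∂_1 − rank ∂_2 = (15 − 5) − 10 = 0, and ∂_2 has invariant factor 2 > 1, so H_1 ≅ Z/2Z.
  H_2: rank ker ∂_2 − rank ∂_3 = (10 − 10) − 0 = 0, and there is no ∂_3, so H_2 ≅ 0.

H_0 ≅ Z,  H_1 ≅ Z/2Z,  H_2 = 0.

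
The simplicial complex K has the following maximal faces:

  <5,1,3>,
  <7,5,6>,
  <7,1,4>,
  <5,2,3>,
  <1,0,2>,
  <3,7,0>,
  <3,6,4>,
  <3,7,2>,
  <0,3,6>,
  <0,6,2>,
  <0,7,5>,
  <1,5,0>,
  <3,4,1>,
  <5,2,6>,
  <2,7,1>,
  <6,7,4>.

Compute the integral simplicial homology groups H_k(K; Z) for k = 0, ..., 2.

K has 8 vertices, 24 edges, 16 triangles.
rank ∂_0 = 0, rank ∂_1 = 7 ⇒ b_0 = 8 − 0 − 7 = 1; all invariant factors of ∂_1 are 1 so no torsion. So H_0 = Z.
rank ∂_1 = 7, rank ∂_2 = 15 ⇒ b_1 = 24 − 7 − 15 = 2; all invariant factors of ∂_2 are 1 so no torsion. So H_1 = Z^2.
rank ∂_2 = 15, rank ∂_3 = 0 ⇒ b_2 = 16 − 15 − 0 = 1. So H_2 = Z.

H_0 ≅ Z,  H_1 ≅ Z^2,  H_2 ≅ Z.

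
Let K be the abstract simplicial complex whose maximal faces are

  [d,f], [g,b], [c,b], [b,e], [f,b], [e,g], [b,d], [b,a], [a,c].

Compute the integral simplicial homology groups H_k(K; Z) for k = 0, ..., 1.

Take the total order a < b < c < d < e < f < g on the vertex set. Then K (dimension 1) consists of the simplices:

  0-simplices (7): a, b, c, d, e, f, g
  1-simplices (9): ab, ac, bc, bd, be, bf, bg, df, eg

so the chain groups are C_0 ≅ Z^7, C_1 ≅ Z^9.

The boundary map ∂_1: C_1 → C_0 sends each edge [p,q] (with p < q) to q − p. For instance
  ∂bg = g − b.
The resulting 7×9 matrix has rank 6, and its Smith normal form has invariant factors (1,1,1,1,1,1).

Now H_k = ker ∂_k / im ∂_{k+1}, so:

  H_0: rank C_0 − rank ∂_1 = 7 − 6 = 1, and the invariant factors of ∂_1 are all 1, so H_0 = Z.
  H_1: rank ker ∂_1 − rank ∂_2 = (9 − 6) − 0 = 3, and there is no ∂_2, so H_1 = Z^3.

H_0 ≅ Z,  H_1 ≅ Z^3.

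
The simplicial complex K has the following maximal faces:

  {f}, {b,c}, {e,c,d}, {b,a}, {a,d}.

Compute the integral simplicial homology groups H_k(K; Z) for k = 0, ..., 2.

We work with the vertex ordering a < b < c < d < e < f. The simplices of K, each written with vertices in increasing order, are:

  0-simplices (6): a, b, c, d, e, f
  1-simplices (6): ab, ad, bc, cd, ce, de
  2-simplices (1): cde

so the chain groups are C_0 ≅ Z^6, C_1 ≅ Z^6, C_2 ≅ Z^1.

∂_1: C_1 → C_0 sends each edge [p,q] (with p < q) to q − p.
The 6×6 boundary matrix has rank 4 and Smith normal form diag(1,1,1,1).

Boundary ∂_2: C_2 → C_1 sends each 2-simplex [p,q,r] to [q,r] − [p,r] + [p,q]. For instance
  ∂cde = de − ce + cd.
This gives a 6×1 integer matrix of rank 1; reducing to Smith normal form yields diagonal entries (1).

Reading off H_k = ker ∂_k / im ∂_{k+1}:

  H_0: rank C_0 − rank ∂_1 = 6 − 4 = 2, and the invariant factors of ∂_1 are all 1, so H_0 ≅ Z^2.
  H_1: rank ker ∂_1 − rank ∂_2 = (6 − 4) − 1 = 1, and the invariant factors of ∂_2 are all 1, so H_1 ≅ Z.
  H_2: rank ker ∂_2 − rank ∂_3 = (1 − 1) − 0 = 0, and there is no ∂_3, so H_2 ≅ 0.

H_0 ≅ Z^2,  H_1 ≅ Z,  H_2 = 0.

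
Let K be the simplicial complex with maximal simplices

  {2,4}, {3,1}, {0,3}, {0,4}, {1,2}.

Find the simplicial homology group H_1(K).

H_1 = Z.

We work with the vertex ordering 0 < 1 < 2 < 3 < 4. The simplices of K, each written with vertices in increasing order, are:

  0-simplices (5): [0], [1], [2], [3], [4]
  1-simplices (5): [0,3], [0,4], [1,2], [1,3], [2,4]

so the chain groups are C_0 ≅ Z^5, C_1 ≅ Z^5.

Boundary ∂_1: C_1 → C_0 maps an edge to its endpoints' difference, ∂[p,q] = q − p.
The 5×5 boundary matrix has rank 4 and Smith normal form diag(1,1,1,1).

Computing H_k = (kernel of ∂_k) / (image of ∂_{k+1}):

  H_1: rank ker ∂_1 − rank ∂_2 = (5 − 4) − 0 = 1, and there is no ∂_2, so H_1 = Z.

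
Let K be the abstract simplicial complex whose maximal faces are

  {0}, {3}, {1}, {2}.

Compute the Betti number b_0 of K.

K has 4 vertices.
rank ∂_0 = 0, rank ∂_1 = 0 ⇒ b_0 = 4 − 0 − 0 = 4. So H_0 ≅ Z^4.

b_0 = 4.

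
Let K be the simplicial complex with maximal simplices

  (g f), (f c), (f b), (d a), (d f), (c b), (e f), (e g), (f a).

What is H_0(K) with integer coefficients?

Order the vertices as a < b < c < d < e < f < g. Listing each simplex with vertices in this order, K has dimension 1 with simplices:

  0-simplices (7): a, b, c, d, e, f, g
  1-simplices (9): ad, af, bc, bf, cf, df, ef, eg, fg

so the chain groups are C_0 ≅ Z^7, C_1 ≅ Z^9.

The boundary map ∂_1: C_1 → C_0 sends each edge [p,q] (with p < q) to q − p.
As a 7×9 matrix over Z this has rank 6, with invariant factors (1,1,1,1,1,1).

From H_k ≅ ker(∂_k) / im(∂_{k+1}) we obtain:

  H_0: rank C_0 − rank ∂_1 = 7 − 6 = 1, and the invariant factors of ∂_1 are all 1, so H_0 ≅ Z.

H_0 = Z.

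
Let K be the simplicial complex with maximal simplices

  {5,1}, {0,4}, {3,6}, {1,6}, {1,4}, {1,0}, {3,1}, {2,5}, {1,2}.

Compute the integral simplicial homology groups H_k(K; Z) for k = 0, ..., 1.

Take the total order 0 < 1 < 2 < 3 < 4 < 5 < 6 on the vertex set. Then K (dimension 1) consists of the simplices:

  0-simplices (7): [0], [1], [2], [3], [4], [5], [6]
  1-simplices (9): [0,1], [0,4], [1,2], [1,3], [1,4], [1,5], [1,6], [2,5], [3,6]

so the chain groups are C_0 ≅ Z^7, C_1 ≅ Z^9.

The boundary map ∂_1: C_1 → C_0 maps an edge to its endpoints' difference, ∂[p,q] = q − p.
As a 7×9 matrix over Z this has rank 6, with invariant factors (1,1,1,1,1,1).

Reading off H_k = ker ∂_k / im ∂_{k+1}:

  H_0: rank C_0 − rank ∂_1 = 7 − 6 = 1, and the invariant factors of ∂_1 are all 1, so H_0 ≅ Z.
  H_1: rank ker ∂_1 − rank ∂_2 = (9 − 6) − 0 = 3, and there is no ∂_2, so H_1 ≅ Z^3.

(K is a triangulation of a wedge of 3 circles.)

H_0 ≅ Z,  H_1 ≅ Z^3.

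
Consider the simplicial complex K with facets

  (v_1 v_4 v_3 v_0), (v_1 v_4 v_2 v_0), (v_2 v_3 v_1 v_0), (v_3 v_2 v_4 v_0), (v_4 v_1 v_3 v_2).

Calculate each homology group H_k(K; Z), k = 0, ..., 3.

Fix the vertex order v_0 < v_1 < v_2 < v_3 < v_4 and write every simplex with vertices in increasing order. Then dim K = 3 and the simplices of K are:

  0-simplices (5): [v_0], [v_1], [v_2], [v_3], [v_4]
  1-simplices (10): [v_0,v_1], [v_0,v_2], [v_0,v_3], [v_0,v_4], [v_1,v_2], [v_1,v_3], [v_1,v_4], [v_2,v_3], [v_2,v_4], [v_3,v_4]
  2-simplices (10): [v_0,v_1,v_2], [v_0,v_1,v_3], [v_0,v_1,v_4], [v_0,v_2,v_3], [v_0,v_2,v_4], [v_0,v_3,v_4], [v_1,v_2,v_3], [v_1,v_2,v_4], [v_1,v_3,v_4], [v_2,v_3,v_4]
  3-simplices (5): [v_0,v_1,v_2,v_3], [v_0,v_1,v_2,v_4], [v_0,v_1,v_3,v_4], [v_0,v_2,v_3,v_4], [v_1,v_2,v_3,v_4]

giving chain groups C_0 ≅ Z^5, C_1 ≅ Z^10, C_2 ≅ Z^10, C_3 ≅ Z^5.

Boundary ∂_1: C_1 → C_0 is given by ∂[p,q] = [q] − [p].
As a 5×10 matrix over Z this has rank 4, with invariant factors (1,1,1,1).

∂_2: C_2 → C_1 acts by ∂[p,q,r] = [q,r] − [p,r] + [p,q]. For instance
  ∂[v_1,v_3,v_4] = [v_3,v_4] − [v_1,v_4] + [v_1,v_3],
  ∂[v_2,v_3,v_4] = [v_3,v_4] − [v_2,v_4] + [v_2,v_3].
This gives a 10×10 integer matrix of rank 6; reducing to Smith normal form yields diagonal entries (1,1,1,1,1,1).

The boundary map ∂_3: C_3 → C_2 sends each 3-simplex σ to the alternating sum Σ_i (−1)^i (σ with its i-th vertex removed). For instance
  ∂[v_0,v_2,v_3,v_4] = [v_2,v_3,v_4] − [v_0,v_3,v_4] + [v_0,v_2,v_4] − [v_0,v_2,v_3],
  ∂[v_1,v_2,v_3,v_4] = [v_2,v_3,v_4] − [v_1,v_3,v_4] + [v_1,v_2,v_4] − [v_1,v_2,v_3].
This gives a 10×5 integer matrix of rank 4; reducing to Smith normal form yields diagonal entries (1,1,1,1).

From H_k ≅ ker(∂_k) / im(∂_{k+1}) we obtain:

  H_0: rank C_0 − rank ∂_1 = 5 − 4 = 1, and the invariant factors of ∂_1 are all 1, so H_0 ≅ Z.
  H_1: rank ker ∂_1 − rank ∂_2 = (10 − 4) − 6 = 0, and the invariant factors of ∂_2 are all 1, so H_1 ≅ 0.
  H_2: rank ker ∂_2 − rank ∂_3 = (10 − 6) − 4 = 0, and the invariant factors of ∂_3 are all 1, so H_2 ≅ 0.
  H_3: rank ker ∂_3 − rank ∂_4 = (5 − 4) − 0 = 1, and there is no ∂_4, so H_3 ≅ Z.

H_0 ≅ Z,  H_1 = 0,  H_2 = 0,  H_3 ≅ Z.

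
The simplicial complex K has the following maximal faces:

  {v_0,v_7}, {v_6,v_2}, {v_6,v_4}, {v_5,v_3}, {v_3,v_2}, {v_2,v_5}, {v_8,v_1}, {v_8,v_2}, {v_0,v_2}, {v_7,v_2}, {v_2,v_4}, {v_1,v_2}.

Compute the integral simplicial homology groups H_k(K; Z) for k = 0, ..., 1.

H_0 ≅ Z,  H_1 ≅ Z^4.

We work with the vertex ordering v_0 < v_1 < v_2 < v_3 < v_4 < v_5 < v_6 < v_7 < v_8. The simplices of K, each written with vertices in increasing order, are:

  0-simplices (9): [v_0], [v_1], [v_2], [v_3], [v_4], [v_5], [v_6], [v_7], [v_8]
  1-simplices (12): [v_0,v_2], [v_0,v_7], [v_1,v_2], [v_1,v_8], [v_2,v_3], [v_2,v_4], [v_2,v_5], [v_2,v_6], [v_2,v_7], [v_2,v_8], [v_3,v_5], [v_4,v_6]

so the chain groups are C_0 ≅ Z^9, C_1 ≅ Z^12.

The boundary map ∂_1: C_1 → C_0 maps an edge to its endpoints' difference, ∂[p,q] = q − p.
The resulting 9×12 matrix has rank 8, and its Smith normal form has invariant factors (1,1,1,1,1,1,1,1).

From H_k ≅ ker(∂_k) / im(∂_{k+1}) we obtain:

  H_0: rank C_0 − rank ∂_1 = 9 − 8 = 1, and the invariant factors of ∂_1 are all 1, so H_0 ≅ Z.
  H_1: rank ker ∂_1 − rank ∂_2 = (12 − 8) − 0 = 4, and there is no ∂_2, so H_1 ≅ Z^4.

(K is a triangulation of a wedge of 4 circles.)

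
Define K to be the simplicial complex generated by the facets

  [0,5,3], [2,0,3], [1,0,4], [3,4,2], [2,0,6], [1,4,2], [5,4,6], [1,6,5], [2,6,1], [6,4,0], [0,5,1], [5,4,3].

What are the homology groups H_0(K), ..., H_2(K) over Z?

We work with the vertex ordering 0 < 1 < 2 < 3 < 4 < 5 < 6. The simplices of K, each written with vertices in increasing order, are:

  0-simplices (7): [0], [1], [2], [3], [4], [5], [6]
  1-simplices (18): [0,1], [0,2], [0,3], [0,4], [0,5], [0,6], [1,2], [1,4], [1,5], [1,6], [2,3], [2,4], [2,6], [3,4], [3,5], [4,5], [4,6], [5,6]
  2-simplices (12): [0,1,4], [0,1,5], [0,2,3], [0,2,6], [0,3,5], [0,4,6], [1,2,4], [1,2,6], [1,5,6], [2,3,4], [3,4,5], [4,5,6]

Hence C_0 ≅ Z^7, C_1 ≅ Z^18, C_2 ≅ Z^12.

Boundary ∂_1: C_1 → C_0 maps an edge to its endpoints' difference, ∂[p,q] = q − p.
This gives a 7×18 integer matrix of rank 6; reducing to Smith normal form yields diagonal entries (1,1,1,1,1,1).

The boundary map ∂_2: C_2 → C_1 maps a triangle to the signed sum of its edges. For instance
  ∂[0,1,4] = [1,4] − [0,4] + [0,1],
  ∂[4,5,6] = [5,6] − [4,6] + [4,5].
The 18×12 boundary matrix has rank 12 and Smith normal form diag(1,1,1,1,1,1,1,1,1,1,1,2).

Computing H_k = (kernel of ∂_k) / (image of ∂_{k+1}):

  H_0: rank C_0 − rank ∂_1 = 7 − 6 = 1, and the invariant factors of ∂_1 are all 1, so H_0 = Z.
  H_1: rank ker ∂_1 − rank ∂_2 = (18 − 6) − 12 = 0, and ∂_2 has invariant factor 2 > 1, so H_1 = Z/2.
  H_2: rank ker ∂_2 − rank ∂_3 = (12 − 12) − 0 = 0, and there is no ∂_3, so H_2 = 0.

H_0 = Z,  H_1 = Z/2,  H_2 = 0.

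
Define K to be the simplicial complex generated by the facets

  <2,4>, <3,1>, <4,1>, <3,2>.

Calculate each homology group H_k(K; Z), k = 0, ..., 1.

H_0 = Z,  H_1 = Z.

We work with the vertex ordering 1 < 2 < 3 < 4. The simplices of K, each written with vertices in increasing order, are:

  0-simplices (4): [1], [2], [3], [4]
  1-simplices (4): [1,3], [1,4], [2,3], [2,4]

Hence C_0 ≅ Z^4, C_1 ≅ Z^4.

Boundary ∂_1: C_1 → C_0 is given by ∂[p,q] = [q] − [p]. For instance
  ∂[1,3] = [3] − [1].
The 4×4 boundary matrix has rank 3 and Smith normal form diag(1,1,1).

Now H_k = ker ∂_k / im ∂_{k+1}, so:

  H_0: rank C_0 − rank ∂_1 = 4 − 3 = 1, and the invariant factors of ∂_1 are all 1, so H_0 ≅ Z.
  H_1: rank ker ∂_1 − rank ∂_2 = (4 − 3) − 0 = 1, and there is no ∂_2, so H_1 ≅ Z.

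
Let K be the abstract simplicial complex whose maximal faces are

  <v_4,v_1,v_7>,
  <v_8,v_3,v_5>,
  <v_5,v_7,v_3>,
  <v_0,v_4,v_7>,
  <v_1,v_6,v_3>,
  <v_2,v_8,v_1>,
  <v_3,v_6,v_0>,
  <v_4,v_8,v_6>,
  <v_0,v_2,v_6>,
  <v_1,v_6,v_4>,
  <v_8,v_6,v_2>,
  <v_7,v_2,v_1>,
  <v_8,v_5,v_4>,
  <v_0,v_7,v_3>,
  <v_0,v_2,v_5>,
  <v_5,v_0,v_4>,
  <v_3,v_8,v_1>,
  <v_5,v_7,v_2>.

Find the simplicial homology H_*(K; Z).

H_0 ≅ Z,  H_1 ≅ Z × Z/2,  H_2 = 0.

We work with the vertex ordering v_0 < v_1 < v_2 < v_3 < v_4 < v_5 < v_6 < v_7 < v_8. The simplices of K, each written with vertices in increasing order, are:

  0-simplices (9): [v_0], [v_1], [v_2], [v_3], [v_4], [v_5], [v_6], [v_7], [v_8]
  1-simplices (27): (27 of them)
  2-simplices (18): (18 of them)

so the chain groups are C_0 ≅ Z^9, C_1 ≅ Z^27, C_2 ≅ Z^18.

Boundary ∂_1: C_1 → C_0 maps an edge to its endpoints' difference, ∂[p,q] = q − p.
The 9×27 boundary matrix has rank 8 and Smith normal form diag(1,1,1,1,1,1,1,1).

Boundary ∂_2: C_2 → C_1 acts by ∂[p,q,r] = [q,r] − [p,r] + [p,q]. For instance
  ∂[v_1,v_2,v_8] = [v_2,v_8] − [v_1,v_8] + [v_1,v_2],
  ∂[v_1,v_3,v_8] = [v_3,v_8] − [v_1,v_8] + [v_1,v_3].
The resulting 27×18 matrix has rank 18, and its Smith normal form has invariant factors (1,1,1,1,1,1,1,1,1,1,1,1,1,1,1,1,1,2).

Reading off H_k = ker ∂_k / im ∂_{k+1}:

  H_0: rank C_0 − rank ∂_1 = 9 − 8 = 1, and the invariant factors of ∂_1 are all 1, so H_0 = Z.
  H_1: rank ker ∂_1 − rank ∂_2 = (27 − 8) − 18 = 1, and ∂_2 has invariant factor 2 > 1, so H_1 = Z × Z/2.
  H_2: rank ker ∂_2 − rank ∂_3 = (18 − 18) − 0 = 0, and there is no ∂_3, so H_2 = 0.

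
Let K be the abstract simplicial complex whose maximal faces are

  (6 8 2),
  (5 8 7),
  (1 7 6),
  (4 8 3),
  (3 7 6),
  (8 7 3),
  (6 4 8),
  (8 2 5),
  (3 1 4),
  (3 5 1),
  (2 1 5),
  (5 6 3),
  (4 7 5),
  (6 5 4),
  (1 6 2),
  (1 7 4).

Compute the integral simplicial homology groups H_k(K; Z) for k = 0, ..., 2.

Take the total order 1 < 2 < 3 < 4 < 5 < 6 < 7 < 8 on the vertex set. Then K (dimension 2) consists of the simplices:

  0-simplices (8): [1], [2], [3], [4], [5], [6], [7], [8]
  1-simplices (24): (24 of them)
  2-simplices (16): [1,2,5], [1,2,6], [1,3,4], [1,3,5], [1,4,7], [1,6,7], [2,5,8], [2,6,8], [3,4,8], [3,5,6], [3,6,7], [3,7,8], [4,5,6], [4,5,7], [4,6,8], [5,7,8]

giving chain groups C_0 ≅ Z^8, C_1 ≅ Z^24, C_2 ≅ Z^16.

The boundary map ∂_1: C_1 → C_0 maps an edge to its endpoints' difference, ∂[p,q] = q − p. For instance
  ∂[7,8] = [8] − [7].
This gives a 8×24 integer matrix of rank 7; reducing to Smith normal form yields diagonal entries (1,1,1,1,1,1,1).

The boundary map ∂_2: C_2 → C_1 acts by ∂[p,q,r] = [q,r] − [p,r] + [p,q]. For instance
  ∂[2,5,8] = [5,8] − [2,8] + [2,5],
  ∂[5,7,8] = [7,8] − [5,8] + [5,7].
The resulting 24×16 matrix has rank 15, and its Smith normal form has invariant factors (1,1,1,1,1,1,1,1,1,1,1,1,1,1,1).

Now H_k = ker ∂_k / im ∂_{k+1}, so:

  H_0: rank C_0 − rank ∂_1 = 8 − 7 = 1, and the invariant factors of ∂_1 are all 1, so H_0 ≅ Z.
  H_1: rank ker ∂_1 − rank ∂_2 = (24 − 7) − 15 = 2, and the invariant factors of ∂_2 are all 1, so H_1 ≅ Z^2.
  H_2: rank ker ∂_2 − rank ∂_3 = (16 − 15) − 0 = 1, and there is no ∂_3, so H_2 ≅ Z.

H_0 = Z,  H_1 = Z^2,  H_2 = Z.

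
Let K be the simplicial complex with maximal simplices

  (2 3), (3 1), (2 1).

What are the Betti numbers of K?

b_0 = 1, b_1 = 1.

Order the vertices as 1 < 2 < 3. Listing each simplex with vertices in this order, K has dimension 1 with simplices:

  0-simplices (3): [1], [2], [3]
  1-simplices (3): [1,2], [1,3], [2,3]

so the chain groups are C_0 ≅ Z^3, C_1 ≅ Z^3.

∂_1: C_1 → C_0 maps an edge to its endpoints' difference, ∂[p,q] = q − p.
As a 3×3 matrix over Z this has rank 2, with invariant factors (1,1).

Now H_k = ker ∂_k / im ∂_{k+1}, so:

  H_0: rank C_0 − rank ∂_1 = 3 − 2 = 1, and the invariant factors of ∂_1 are all 1, so H_0 ≅ Z.
  H_1: rank ker ∂_1 − rank ∂_2 = (3 − 2) − 0 = 1, and there is no ∂_2, so H_1 ≅ Z.

Hence the Betti numbers are b_0 = 1, b_1 = 1.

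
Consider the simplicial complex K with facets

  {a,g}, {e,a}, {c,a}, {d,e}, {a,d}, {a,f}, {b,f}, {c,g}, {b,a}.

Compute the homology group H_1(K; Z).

Take the total order a < b < c < d < e < f < g on the vertex set. Then K (dimension 1) consists of the simplices:

  0-simplices (7): a, b, c, d, e, f, g
  1-simplices (9): ab, ac, ad, ae, af, ag, bf, cg, de

giving chain groups C_0 ≅ Z^7, C_1 ≅ Z^9.

Boundary ∂_1: C_1 → C_0 sends each edge [p,q] (with p < q) to q − p.
The resulting 7×9 matrix has rank 6, and its Smith normal form has invariant factors (1,1,1,1,1,1).

Reading off H_k = ker ∂_k / im ∂_{k+1}:

  H_1: rank ker ∂_1 − rank ∂_2 = (9 − 6) − 0 = 3, and there is no ∂_2, so H_1 = Z^3.

H_1 ≅ Z^3.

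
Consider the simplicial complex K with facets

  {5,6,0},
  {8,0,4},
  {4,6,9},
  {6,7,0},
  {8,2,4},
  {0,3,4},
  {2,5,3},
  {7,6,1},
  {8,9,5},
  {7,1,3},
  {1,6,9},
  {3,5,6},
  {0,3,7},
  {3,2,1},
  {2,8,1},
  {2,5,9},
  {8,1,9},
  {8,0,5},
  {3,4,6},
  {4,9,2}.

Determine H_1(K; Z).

H_1 = Z ⊕ Z/2Z.

Take the total order 0 < 1 < 2 < 3 < 4 < 5 < 6 < 7 < 8 < 9 on the vertex set. Then K (dimension 2) consists of the simplices:

  0-simplices (10): [0], [1], [2], [3], [4], [5], [6], [7], [8], [9]
  1-simplices (30): (30 of them)
  2-simplices (20): (20 of them)

giving chain groups C_0 ≅ Z^10, C_1 ≅ Z^30, C_2 ≅ Z^20.

Boundary ∂_1: C_1 → C_0 is given by ∂[p,q] = [q] − [p].
The resulting 10×30 matrix has rank 9, and its Smith normal form has invariant factors (1,1,1,1,1,1,1,1,1).

Boundary ∂_2: C_2 → C_1 sends each 2-simplex [p,q,r] to [q,r] − [p,r] + [p,q]. For instance
  ∂[0,3,4] = [3,4] − [0,4] + [0,3],
  ∂[0,5,6] = [5,6] − [0,6] + [0,5].
As a 30×20 matrix over Z this has rank 20, with invariant factors (1,1,1,1,1,1,1,1,1,1,1,1,1,1,1,1,1,1,1,2).

Reading off H_k = ker ∂_k / im ∂_{k+1}:

  H_1: rank ker ∂_1 − rank ∂_2 = (30 − 9) − 20 = 1, and ∂_2 has invariant factor 2 > 1, so H_1 ≅ Z ⊕ Z/2Z.

(K is a triangulation of the Klein bottle.)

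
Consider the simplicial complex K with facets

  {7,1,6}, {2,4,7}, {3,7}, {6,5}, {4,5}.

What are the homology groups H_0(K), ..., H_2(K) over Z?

Order the vertices as 1 < 2 < 3 < 4 < 5 < 6 < 7. Listing each simplex with vertices in this order, K has dimension 2 with simplices:

  0-simplices (7): [1], [2], [3], [4], [5], [6], [7]
  1-simplices (9): [1,6], [1,7], [2,4], [2,7], [3,7], [4,5], [4,7], [5,6], [6,7]
  2-simplices (2): [1,6,7], [2,4,7]

giving chain groups C_0 ≅ Z^7, C_1 ≅ Z^9, C_2 ≅ Z^2.

The boundary map ∂_1: C_1 → C_0 maps an edge to its endpoints' difference, ∂[p,q] = q − p.
The 7×9 boundary matrix has rank 6 and Smith normal form diag(1,1,1,1,1,1).

∂_2: C_2 → C_1 maps a triangle to the signed sum of its edges. For instance
  ∂[2,4,7] = [4,7] − [2,7] + [2,4],
  ∂[1,6,7] = [6,7] − [1,7] + [1,6].
As a 9×2 matrix over Z this has rank 2, with invariant factors (1,1).

Reading off H_k = ker ∂_k / im ∂_{k+1}:

  H_0: rank C_0 − rank ∂_1 = 7 − 6 = 1, and the invariant factors of ∂_1 are all 1, so H_0 ≅ Z.
  H_1: rank ker ∂_1 − rank ∂_2 = (9 − 6) − 2 = 1, and the invariant factors of ∂_2 are all 1, so H_1 ≅ Z.
  H_2: rank ker ∂_2 − rank ∂_3 = (2 − 2) − 0 = 0, and there is no ∂_3, so H_2 ≅ 0.

H_0 ≅ Z,  H_1 ≅ Z,  H_2 = 0.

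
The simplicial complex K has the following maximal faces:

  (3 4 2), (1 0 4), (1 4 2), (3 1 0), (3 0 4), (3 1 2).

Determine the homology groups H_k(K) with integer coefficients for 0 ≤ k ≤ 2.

H_0 ≅ Z,  H_1 = 0,  H_2 ≅ Z.

Take the total order 0 < 1 < 2 < 3 < 4 on the vertex set. Then K (dimension 2) consists of the simplices:

  0-simplices (5): [0], [1], [2], [3], [4]
  1-simplices (9): [0,1], [0,3], [0,4], [1,2], [1,3], [1,4], [2,3], [2,4], [3,4]
  2-simplices (6): [0,1,3], [0,1,4], [0,3,4], [1,2,3], [1,2,4], [2,3,4]

giving chain groups C_0 ≅ Z^5, C_1 ≅ Z^9, C_2 ≅ Z^6.

Boundary ∂_1: C_1 → C_0 maps an edge to its endpoints' difference, ∂[p,q] = q − p.
This gives a 5×9 integer matrix of rank 4; reducing to Smith normal form yields diagonal entries (1,1,1,1).

∂_2: C_2 → C_1 sends each 2-simplex [p,q,r] to [q,r] − [p,r] + [p,q]. For instance
  ∂[0,1,4] = [1,4] − [0,4] + [0,1],
  ∂[2,3,4] = [3,4] − [2,4] + [2,3].
The 9×6 boundary matrix has rank 5 and Smith normal form diag(1,1,1,1,1).

Now H_k = ker ∂_k / im ∂_{k+1}, so:

  H_0: rank C_0 − rank ∂_1 = 5 − 4 = 1, and the invariant factors of ∂_1 are all 1, so H_0 = Z.
  H_1: rank ker ∂_1 − rank ∂_2 = (9 − 4) − 5 = 0, and the invariant factors of ∂_2 are all 1, so H_1 = 0.
  H_2: rank ker ∂_2 − rank ∂_3 = (6 − 5) − 0 = 1, and there is no ∂_3, so H_2 = Z.

As a check, the Euler characteristic is 5 − 9 + 6 = 2, which agrees with 1 − 0 + 1 = 2.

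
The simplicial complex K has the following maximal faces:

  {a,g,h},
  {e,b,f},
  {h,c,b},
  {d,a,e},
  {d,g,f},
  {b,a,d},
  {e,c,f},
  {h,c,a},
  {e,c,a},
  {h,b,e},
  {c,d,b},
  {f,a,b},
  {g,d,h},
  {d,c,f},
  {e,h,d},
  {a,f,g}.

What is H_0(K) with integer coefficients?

H_0 = Z.

Fix the vertex order a < b < c < d < e < f < g < h and write every simplex with vertices in increasing order. Then dim K = 2 and the simplices of K are:

  0-simplices (8): a, b, c, d, e, f, g, h
  1-simplices (24): ab, ac, ad, ae, af, ag, ah, bc, bd, be, bf, bh, cd, ce, cf, ch, de, df, dg, dh, ef, eh, fg, gh
  2-simplices (16): abd, abf, ace, ach, ade, afg, agh, bcd, bch, bef, beh, cdf, cef, deh, dfg, dgh

giving chain groups C_0 ≅ Z^8, C_1 ≅ Z^24, C_2 ≅ Z^16.

The boundary map ∂_1: C_1 → C_0 sends each edge [p,q] (with p < q) to q − p.
The 8×24 boundary matrix has rank 7 and Smith normal form diag(1,1,1,1,1,1,1).

∂_2: C_2 → C_1 maps a triangle to the signed sum of its edges. For instance
  ∂bch = ch − bh + bc,
  ∂deh = eh − dh + de.
This gives a 24×16 integer matrix of rank 15; reducing to Smith normal form yields diagonal entries (1,1,1,1,1,1,1,1,1,1,1,1,1,1,1).

Computing H_k = (kernel of ∂_k) / (image of ∂_{k+1}):

  H_0: rank C_0 − rank ∂_1 = 8 − 7 = 1, and the invariant factors of ∂_1 are all 1, so H_0 ≅ Z.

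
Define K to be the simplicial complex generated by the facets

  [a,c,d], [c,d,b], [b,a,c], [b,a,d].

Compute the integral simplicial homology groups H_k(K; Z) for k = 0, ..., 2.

Fix the vertex order a < b < c < d and write every simplex with vertices in increasing order. Then dim K = 2 and the simplices of K are:

  0-simplices (4): a, b, c, d
  1-simplices (6): ab, ac, ad, bc, bd, cd
  2-simplices (4): abc, abd, acd, bcd

so the chain groups are C_0 ≅ Z^4, C_1 ≅ Z^6, C_2 ≅ Z^4.

The boundary map ∂_1: C_1 → C_0 sends each edge [p,q] (with p < q) to q − p. For instance
  ∂ad = d − a.
As a 4×6 matrix over Z this has rank 3, with invariant factors (1,1,1).

Boundary ∂_2: C_2 → C_1 maps a triangle to the signed sum of its edges. For instance
  ∂abd = bd − ad + ab,
  ∂acd = cd − ad + ac.
The 6×4 boundary matrix has rank 3 and Smith normal form diag(1,1,1).

Computing H_k = (kernel of ∂_k) / (image of ∂_{k+1}):

  H_0: rank C_0 − rank ∂_1 = 4 − 3 = 1, and the invariant factors of ∂_1 are all 1, so H_0 ≅ Z.
  H_1: rank ker ∂_1 − rank ∂_2 = (6 − 3) − 3 = 0, and the invariant factors of ∂_2 are all 1, so H_1 ≅ 0.
  H_2: rank ker ∂_2 − rank ∂_3 = (4 − 3) − 0 = 1, and there is no ∂_3, so H_2 ≅ Z.

(K is a triangulation of the 2-sphere S^2.)

H_0 = Z,  H_1 = 0,  H_2 = Z.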